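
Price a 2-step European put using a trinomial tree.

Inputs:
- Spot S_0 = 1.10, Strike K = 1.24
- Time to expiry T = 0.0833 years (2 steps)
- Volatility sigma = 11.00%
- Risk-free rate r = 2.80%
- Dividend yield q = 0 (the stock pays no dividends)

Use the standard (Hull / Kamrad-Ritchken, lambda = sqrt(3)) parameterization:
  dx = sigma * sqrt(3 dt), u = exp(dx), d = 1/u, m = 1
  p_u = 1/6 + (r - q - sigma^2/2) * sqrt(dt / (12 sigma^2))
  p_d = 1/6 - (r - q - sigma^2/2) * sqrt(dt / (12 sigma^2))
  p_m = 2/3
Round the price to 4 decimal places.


Answer: Price = V(0,0) = 0.1371

Derivation:
dt = T/N = 0.041650; dx = sigma*sqrt(3*dt) = 0.038883
u = exp(dx) = 1.039649; d = 1/u = 0.961863
p_u = 0.178423, p_m = 0.666667, p_d = 0.154911
Discount per step: exp(-r*dt) = 0.998834
Stock lattice S(k, j) with j the centered position index:
  k=0: S(0,+0) = 1.1000
  k=1: S(1,-1) = 1.0580; S(1,+0) = 1.1000; S(1,+1) = 1.1436
  k=2: S(2,-2) = 1.0177; S(2,-1) = 1.0580; S(2,+0) = 1.1000; S(2,+1) = 1.1436; S(2,+2) = 1.1890
Terminal payoffs V(N, j) = max(K - S_T, 0):
  V(2,-2) = 0.222301; V(2,-1) = 0.181951; V(2,+0) = 0.140000; V(2,+1) = 0.096386; V(2,+2) = 0.051043
Backward induction: V(k, j) = exp(-r*dt) * [p_u * V(k+1, j+1) + p_m * V(k+1, j) + p_d * V(k+1, j-1)]
  V(1,-1) = exp(-r*dt) * [p_u*0.140000 + p_m*0.181951 + p_d*0.222301] = 0.180506
  V(1,+0) = exp(-r*dt) * [p_u*0.096386 + p_m*0.140000 + p_d*0.181951] = 0.138555
  V(1,+1) = exp(-r*dt) * [p_u*0.051043 + p_m*0.096386 + p_d*0.140000] = 0.094941
  V(0,+0) = exp(-r*dt) * [p_u*0.094941 + p_m*0.138555 + p_d*0.180506] = 0.137112


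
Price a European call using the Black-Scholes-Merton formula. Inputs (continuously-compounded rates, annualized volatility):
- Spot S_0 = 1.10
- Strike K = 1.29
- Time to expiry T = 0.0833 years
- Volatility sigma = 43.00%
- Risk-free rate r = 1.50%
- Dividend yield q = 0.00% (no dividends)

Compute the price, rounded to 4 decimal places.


Answer: Price = 0.0071

Derivation:
d1 = (ln(S/K) + (r - q + 0.5*sigma^2) * T) / (sigma * sqrt(T)) = -1.21172292
d2 = d1 - sigma * sqrt(T) = -1.33582840
exp(-rT) = 0.99875128; exp(-qT) = 1.00000000
C = S_0 * exp(-qT) * N(d1) - K * exp(-rT) * N(d2)
N(d1) = 0.11280923; N(d2) = 0.09080268
C = 1.1000 * 1.00000000 * 0.11280923 - 1.2900 * 0.99875128 * 0.09080268 = 0.0071


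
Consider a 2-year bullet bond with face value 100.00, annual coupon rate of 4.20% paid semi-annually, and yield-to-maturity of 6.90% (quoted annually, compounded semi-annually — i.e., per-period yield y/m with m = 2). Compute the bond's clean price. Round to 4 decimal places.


Coupon per period c = face * coupon_rate / m = 2.100000
Periods per year m = 2; per-period yield y/m = 0.034500
Number of cashflows N = 4
Cashflows (t years, CF_t, discount factor 1/(1+y/m)^(m*t), PV):
  t = 0.5000: CF_t = 2.100000, DF = 0.966651, PV = 2.029966
  t = 1.0000: CF_t = 2.100000, DF = 0.934413, PV = 1.962268
  t = 1.5000: CF_t = 2.100000, DF = 0.903251, PV = 1.896827
  t = 2.0000: CF_t = 102.100000, DF = 0.873128, PV = 89.146390
Price P = sum_t PV_t = 95.035452

Answer: Price = 95.0355


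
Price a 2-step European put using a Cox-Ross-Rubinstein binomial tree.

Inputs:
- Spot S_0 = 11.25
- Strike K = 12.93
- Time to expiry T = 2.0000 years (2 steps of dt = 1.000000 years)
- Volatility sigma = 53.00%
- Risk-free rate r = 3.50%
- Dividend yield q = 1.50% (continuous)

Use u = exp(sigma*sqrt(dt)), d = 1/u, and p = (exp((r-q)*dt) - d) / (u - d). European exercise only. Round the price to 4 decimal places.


Answer: Price = V(0,0) = 3.8914

Derivation:
dt = T/N = 1.000000
u = exp(sigma*sqrt(dt)) = 1.698932; d = 1/u = 0.588605
p = (exp((r-q)*dt) - d) / (u - d) = 0.388711
Discount per step: exp(-r*dt) = 0.965605
Stock lattice S(k, i) with i counting down-moves:
  k=0: S(0,0) = 11.2500
  k=1: S(1,0) = 19.1130; S(1,1) = 6.6218
  k=2: S(2,0) = 32.4717; S(2,1) = 11.2500; S(2,2) = 3.8976
Terminal payoffs V(N, i) = max(K - S_T, 0):
  V(2,0) = 0.000000; V(2,1) = 1.680000; V(2,2) = 9.032372
Backward induction: V(k, i) = exp(-r*dt) * [p * V(k+1, i) + (1-p) * V(k+1, i+1)].
  V(1,0) = exp(-r*dt) * [p*0.000000 + (1-p)*1.680000] = 0.991644
  V(1,1) = exp(-r*dt) * [p*1.680000 + (1-p)*9.032372] = 5.962058
  V(0,0) = exp(-r*dt) * [p*0.991644 + (1-p)*5.962058] = 3.891393


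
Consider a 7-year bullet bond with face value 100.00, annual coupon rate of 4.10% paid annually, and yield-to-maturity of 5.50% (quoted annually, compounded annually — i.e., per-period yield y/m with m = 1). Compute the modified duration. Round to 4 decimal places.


Answer: Modified duration = 5.8640

Derivation:
Coupon per period c = face * coupon_rate / m = 4.100000
Periods per year m = 1; per-period yield y/m = 0.055000
Number of cashflows N = 7
Cashflows (t years, CF_t, discount factor 1/(1+y/m)^(m*t), PV):
  t = 1.0000: CF_t = 4.100000, DF = 0.947867, PV = 3.886256
  t = 2.0000: CF_t = 4.100000, DF = 0.898452, PV = 3.683655
  t = 3.0000: CF_t = 4.100000, DF = 0.851614, PV = 3.491616
  t = 4.0000: CF_t = 4.100000, DF = 0.807217, PV = 3.309589
  t = 5.0000: CF_t = 4.100000, DF = 0.765134, PV = 3.137051
  t = 6.0000: CF_t = 4.100000, DF = 0.725246, PV = 2.973508
  t = 7.0000: CF_t = 104.100000, DF = 0.687437, PV = 71.562172
Price P = sum_t PV_t = 92.043846
First compute Macaulay numerator sum_t t * PV_t:
  t * PV_t at t = 1.0000: 3.886256
  t * PV_t at t = 2.0000: 7.367310
  t * PV_t at t = 3.0000: 10.474848
  t * PV_t at t = 4.0000: 13.238355
  t * PV_t at t = 5.0000: 15.685254
  t * PV_t at t = 6.0000: 17.841047
  t * PV_t at t = 7.0000: 500.935202
Macaulay duration D = 569.428273 / 92.043846 = 6.186489
Modified duration = D / (1 + y/m) = 6.186489 / (1 + 0.055000) = 5.863971


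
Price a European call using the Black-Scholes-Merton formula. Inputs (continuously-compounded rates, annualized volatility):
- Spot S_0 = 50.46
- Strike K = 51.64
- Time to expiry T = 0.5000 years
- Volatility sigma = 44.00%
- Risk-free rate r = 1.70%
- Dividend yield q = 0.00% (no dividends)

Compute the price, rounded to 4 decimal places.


Answer: Price = 5.9193

Derivation:
d1 = (ln(S/K) + (r - q + 0.5*sigma^2) * T) / (sigma * sqrt(T)) = 0.10858710
d2 = d1 - sigma * sqrt(T) = -0.20253988
exp(-rT) = 0.99153602; exp(-qT) = 1.00000000
C = S_0 * exp(-qT) * N(d1) - K * exp(-rT) * N(d2)
N(d1) = 0.54323500; N(d2) = 0.41974734
C = 50.4600 * 1.00000000 * 0.54323500 - 51.6400 * 0.99153602 * 0.41974734 = 5.9193


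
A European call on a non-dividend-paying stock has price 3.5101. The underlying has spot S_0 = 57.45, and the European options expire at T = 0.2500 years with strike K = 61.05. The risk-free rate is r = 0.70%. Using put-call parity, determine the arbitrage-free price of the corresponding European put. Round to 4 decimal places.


Answer: Put price = 7.0034

Derivation:
Put-call parity: C - P = S_0 * exp(-qT) - K * exp(-rT).
S_0 * exp(-qT) = 57.4500 * 1.00000000 = 57.45000000
K * exp(-rT) = 61.0500 * 0.99825153 = 60.94325593
P = C - S*exp(-qT) + K*exp(-rT)
P = 3.5101 - 57.45000000 + 60.94325593 = 7.0034


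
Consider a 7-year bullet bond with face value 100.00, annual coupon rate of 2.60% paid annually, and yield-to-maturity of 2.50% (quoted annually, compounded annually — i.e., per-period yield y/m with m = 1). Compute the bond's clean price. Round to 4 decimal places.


Answer: Price = 100.6349

Derivation:
Coupon per period c = face * coupon_rate / m = 2.600000
Periods per year m = 1; per-period yield y/m = 0.025000
Number of cashflows N = 7
Cashflows (t years, CF_t, discount factor 1/(1+y/m)^(m*t), PV):
  t = 1.0000: CF_t = 2.600000, DF = 0.975610, PV = 2.536585
  t = 2.0000: CF_t = 2.600000, DF = 0.951814, PV = 2.474717
  t = 3.0000: CF_t = 2.600000, DF = 0.928599, PV = 2.414358
  t = 4.0000: CF_t = 2.600000, DF = 0.905951, PV = 2.355472
  t = 5.0000: CF_t = 2.600000, DF = 0.883854, PV = 2.298021
  t = 6.0000: CF_t = 2.600000, DF = 0.862297, PV = 2.241972
  t = 7.0000: CF_t = 102.600000, DF = 0.841265, PV = 86.313813
Price P = sum_t PV_t = 100.634939


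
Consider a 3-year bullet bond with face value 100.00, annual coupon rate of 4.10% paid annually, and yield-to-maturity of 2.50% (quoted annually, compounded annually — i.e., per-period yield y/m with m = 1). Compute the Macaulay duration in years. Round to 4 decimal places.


Answer: Macaulay duration = 2.8862 years

Derivation:
Coupon per period c = face * coupon_rate / m = 4.100000
Periods per year m = 1; per-period yield y/m = 0.025000
Number of cashflows N = 3
Cashflows (t years, CF_t, discount factor 1/(1+y/m)^(m*t), PV):
  t = 1.0000: CF_t = 4.100000, DF = 0.975610, PV = 4.000000
  t = 2.0000: CF_t = 4.100000, DF = 0.951814, PV = 3.902439
  t = 3.0000: CF_t = 104.100000, DF = 0.928599, PV = 96.667199
Price P = sum_t PV_t = 104.569638
Macaulay numerator sum_t t * PV_t:
  t * PV_t at t = 1.0000: 4.000000
  t * PV_t at t = 2.0000: 7.804878
  t * PV_t at t = 3.0000: 290.001596
Macaulay duration D = (sum_t t * PV_t) / P = 301.806474 / 104.569638 = 2.886177


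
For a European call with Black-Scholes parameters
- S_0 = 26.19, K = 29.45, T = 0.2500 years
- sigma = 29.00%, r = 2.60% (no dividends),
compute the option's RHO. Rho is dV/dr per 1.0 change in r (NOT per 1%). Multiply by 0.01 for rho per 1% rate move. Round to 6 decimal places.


Answer: Rho = 1.472956

Derivation:
d1 = -0.6917500109; d2 = -0.8367500109
phi(d1) = 0.3140517267; exp(-qT) = 1.0000000000; exp(-rT) = 0.9935210793
N(d2) = 0.2013665508
Rho = K*T*exp(-rT)*N(d2) = 29.4500 * 0.2500 * 0.9935210793 * 0.2013665508 = 1.472956


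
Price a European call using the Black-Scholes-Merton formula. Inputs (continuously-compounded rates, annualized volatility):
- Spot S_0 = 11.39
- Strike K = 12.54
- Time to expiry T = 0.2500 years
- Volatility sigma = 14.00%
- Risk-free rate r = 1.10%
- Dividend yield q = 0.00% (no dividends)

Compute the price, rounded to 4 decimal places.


d1 = (ln(S/K) + (r - q + 0.5*sigma^2) * T) / (sigma * sqrt(T)) = -1.29982511
d2 = d1 - sigma * sqrt(T) = -1.36982511
exp(-rT) = 0.99725378; exp(-qT) = 1.00000000
C = S_0 * exp(-qT) * N(d1) - K * exp(-rT) * N(d2)
N(d1) = 0.09683046; N(d2) = 0.08537075
C = 11.3900 * 1.00000000 * 0.09683046 - 12.5400 * 0.99725378 * 0.08537075 = 0.0353

Answer: Price = 0.0353


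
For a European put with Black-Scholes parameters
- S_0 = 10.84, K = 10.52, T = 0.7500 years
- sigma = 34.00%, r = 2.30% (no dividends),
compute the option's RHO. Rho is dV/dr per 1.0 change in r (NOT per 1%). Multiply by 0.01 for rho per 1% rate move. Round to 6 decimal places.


Answer: Rho = -3.836925

Derivation:
d1 = 0.3075741479; d2 = 0.0131255106
phi(d1) = 0.3805112783; exp(-qT) = 1.0000000000; exp(-rT) = 0.9828979294
N(-d2) = 0.4947638292
Rho = -K*T*exp(-rT)*N(-d2) = -10.5200 * 0.7500 * 0.9828979294 * 0.4947638292 = -3.836925


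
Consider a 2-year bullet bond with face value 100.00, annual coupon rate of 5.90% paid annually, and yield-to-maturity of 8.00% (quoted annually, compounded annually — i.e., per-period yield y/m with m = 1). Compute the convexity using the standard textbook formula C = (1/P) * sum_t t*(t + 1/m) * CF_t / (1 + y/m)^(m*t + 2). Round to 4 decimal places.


Answer: Convexity = 4.9494

Derivation:
Coupon per period c = face * coupon_rate / m = 5.900000
Periods per year m = 1; per-period yield y/m = 0.080000
Number of cashflows N = 2
Cashflows (t years, CF_t, discount factor 1/(1+y/m)^(m*t), PV):
  t = 1.0000: CF_t = 5.900000, DF = 0.925926, PV = 5.462963
  t = 2.0000: CF_t = 105.900000, DF = 0.857339, PV = 90.792181
Price P = sum_t PV_t = 96.255144
Convexity numerator sum_t t*(t + 1/m) * CF_t / (1+y/m)^(m*t + 2):
  t = 1.0000: term = 9.367220
  t = 2.0000: term = 467.037968
Convexity = (1/P) * sum = 476.405189 / 96.255144 = 4.949400


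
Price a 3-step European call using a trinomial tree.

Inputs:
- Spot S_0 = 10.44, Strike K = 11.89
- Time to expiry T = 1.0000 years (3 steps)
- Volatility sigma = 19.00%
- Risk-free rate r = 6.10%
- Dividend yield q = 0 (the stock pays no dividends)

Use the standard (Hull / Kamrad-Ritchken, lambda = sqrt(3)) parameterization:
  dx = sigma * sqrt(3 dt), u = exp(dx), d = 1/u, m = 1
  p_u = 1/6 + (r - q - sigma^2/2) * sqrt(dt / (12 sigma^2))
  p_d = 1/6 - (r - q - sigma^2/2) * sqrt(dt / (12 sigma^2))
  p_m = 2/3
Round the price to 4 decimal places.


dt = T/N = 0.333333; dx = sigma*sqrt(3*dt) = 0.190000
u = exp(dx) = 1.209250; d = 1/u = 0.826959
p_u = 0.204342, p_m = 0.666667, p_d = 0.128991
Discount per step: exp(-r*dt) = 0.979872
Stock lattice S(k, j) with j the centered position index:
  k=0: S(0,+0) = 10.4400
  k=1: S(1,-1) = 8.6335; S(1,+0) = 10.4400; S(1,+1) = 12.6246
  k=2: S(2,-2) = 7.1395; S(2,-1) = 8.6335; S(2,+0) = 10.4400; S(2,+1) = 12.6246; S(2,+2) = 15.2663
  k=3: S(3,-3) = 5.9041; S(3,-2) = 7.1395; S(3,-1) = 8.6335; S(3,+0) = 10.4400; S(3,+1) = 12.6246; S(3,+2) = 15.2663; S(3,+3) = 18.4607
Terminal payoffs V(N, j) = max(S_T - K, 0):
  V(3,-3) = 0.000000; V(3,-2) = 0.000000; V(3,-1) = 0.000000; V(3,+0) = 0.000000; V(3,+1) = 0.734566; V(3,+2) = 3.376251; V(3,+3) = 6.570708
Backward induction: V(k, j) = exp(-r*dt) * [p_u * V(k+1, j+1) + p_m * V(k+1, j) + p_d * V(k+1, j-1)]
  V(2,-2) = exp(-r*dt) * [p_u*0.000000 + p_m*0.000000 + p_d*0.000000] = 0.000000
  V(2,-1) = exp(-r*dt) * [p_u*0.000000 + p_m*0.000000 + p_d*0.000000] = 0.000000
  V(2,+0) = exp(-r*dt) * [p_u*0.734566 + p_m*0.000000 + p_d*0.000000] = 0.147081
  V(2,+1) = exp(-r*dt) * [p_u*3.376251 + p_m*0.734566 + p_d*0.000000] = 1.155877
  V(2,+2) = exp(-r*dt) * [p_u*6.570708 + p_m*3.376251 + p_d*0.734566] = 3.614022
  V(1,-1) = exp(-r*dt) * [p_u*0.147081 + p_m*0.000000 + p_d*0.000000] = 0.029450
  V(1,+0) = exp(-r*dt) * [p_u*1.155877 + p_m*0.147081 + p_d*0.000000] = 0.327521
  V(1,+1) = exp(-r*dt) * [p_u*3.614022 + p_m*1.155877 + p_d*0.147081] = 1.497297
  V(0,+0) = exp(-r*dt) * [p_u*1.497297 + p_m*0.327521 + p_d*0.029450] = 0.517477

Answer: Price = V(0,0) = 0.5175


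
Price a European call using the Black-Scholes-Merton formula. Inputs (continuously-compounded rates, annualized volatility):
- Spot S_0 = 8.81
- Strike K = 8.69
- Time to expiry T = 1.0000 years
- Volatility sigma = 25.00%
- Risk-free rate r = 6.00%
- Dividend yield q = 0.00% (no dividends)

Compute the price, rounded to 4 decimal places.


d1 = (ln(S/K) + (r - q + 0.5*sigma^2) * T) / (sigma * sqrt(T)) = 0.41985800
d2 = d1 - sigma * sqrt(T) = 0.16985800
exp(-rT) = 0.94176453; exp(-qT) = 1.00000000
C = S_0 * exp(-qT) * N(d1) - K * exp(-rT) * N(d2)
N(d1) = 0.66270541; N(d2) = 0.56743909
C = 8.8100 * 1.00000000 * 0.66270541 - 8.6900 * 0.94176453 * 0.56743909 = 1.1946

Answer: Price = 1.1946


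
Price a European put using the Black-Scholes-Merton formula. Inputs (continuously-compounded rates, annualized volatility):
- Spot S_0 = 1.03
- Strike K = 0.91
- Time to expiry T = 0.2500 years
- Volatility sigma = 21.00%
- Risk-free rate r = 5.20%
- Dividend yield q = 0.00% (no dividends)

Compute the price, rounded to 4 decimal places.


Answer: Price = 0.0046

Derivation:
d1 = (ln(S/K) + (r - q + 0.5*sigma^2) * T) / (sigma * sqrt(T)) = 1.35601887
d2 = d1 - sigma * sqrt(T) = 1.25101887
exp(-rT) = 0.98708414; exp(-qT) = 1.00000000
P = K * exp(-rT) * N(-d2) - S_0 * exp(-qT) * N(-d1)
N(-d1) = 0.08754658; N(-d2) = 0.10546380
P = 0.9100 * 0.98708414 * 0.10546380 - 1.0300 * 1.00000000 * 0.08754658 = 0.0046


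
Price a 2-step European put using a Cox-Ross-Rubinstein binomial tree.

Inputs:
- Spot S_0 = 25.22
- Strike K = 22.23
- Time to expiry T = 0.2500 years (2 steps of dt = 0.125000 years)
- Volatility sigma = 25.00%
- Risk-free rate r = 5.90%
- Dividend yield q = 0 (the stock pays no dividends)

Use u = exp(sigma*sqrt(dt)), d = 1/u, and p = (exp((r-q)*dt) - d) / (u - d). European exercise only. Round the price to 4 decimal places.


dt = T/N = 0.125000
u = exp(sigma*sqrt(dt)) = 1.092412; d = 1/u = 0.915405
p = (exp((r-q)*dt) - d) / (u - d) = 0.519736
Discount per step: exp(-r*dt) = 0.992652
Stock lattice S(k, i) with i counting down-moves:
  k=0: S(0,0) = 25.2200
  k=1: S(1,0) = 27.5506; S(1,1) = 23.0865
  k=2: S(2,0) = 30.0967; S(2,1) = 25.2200; S(2,2) = 21.1335
Terminal payoffs V(N, i) = max(K - S_T, 0):
  V(2,0) = 0.000000; V(2,1) = 0.000000; V(2,2) = 1.096475
Backward induction: V(k, i) = exp(-r*dt) * [p * V(k+1, i) + (1-p) * V(k+1, i+1)].
  V(1,0) = exp(-r*dt) * [p*0.000000 + (1-p)*0.000000] = 0.000000
  V(1,1) = exp(-r*dt) * [p*0.000000 + (1-p)*1.096475] = 0.522728
  V(0,0) = exp(-r*dt) * [p*0.000000 + (1-p)*0.522728] = 0.249203

Answer: Price = V(0,0) = 0.2492


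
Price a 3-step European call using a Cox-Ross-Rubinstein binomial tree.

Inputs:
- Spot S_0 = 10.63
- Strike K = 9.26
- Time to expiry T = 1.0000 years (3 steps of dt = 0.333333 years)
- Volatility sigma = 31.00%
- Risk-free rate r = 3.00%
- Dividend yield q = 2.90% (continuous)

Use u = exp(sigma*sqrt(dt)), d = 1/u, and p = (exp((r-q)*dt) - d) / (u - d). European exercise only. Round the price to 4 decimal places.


dt = T/N = 0.333333
u = exp(sigma*sqrt(dt)) = 1.195995; d = 1/u = 0.836124
p = (exp((r-q)*dt) - d) / (u - d) = 0.456301
Discount per step: exp(-r*dt) = 0.990050
Stock lattice S(k, i) with i counting down-moves:
  k=0: S(0,0) = 10.6300
  k=1: S(1,0) = 12.7134; S(1,1) = 8.8880
  k=2: S(2,0) = 15.2052; S(2,1) = 10.6300; S(2,2) = 7.4315
  k=3: S(3,0) = 18.1853; S(3,1) = 12.7134; S(3,2) = 8.8880; S(3,3) = 6.2136
Terminal payoffs V(N, i) = max(S_T - K, 0):
  V(3,0) = 8.925343; V(3,1) = 3.453428; V(3,2) = 0.000000; V(3,3) = 0.000000
Backward induction: V(k, i) = exp(-r*dt) * [p * V(k+1, i) + (1-p) * V(k+1, i+1)].
  V(2,0) = exp(-r*dt) * [p*8.925343 + (1-p)*3.453428] = 5.891061
  V(2,1) = exp(-r*dt) * [p*3.453428 + (1-p)*0.000000] = 1.560123
  V(2,2) = exp(-r*dt) * [p*0.000000 + (1-p)*0.000000] = 0.000000
  V(1,0) = exp(-r*dt) * [p*5.891061 + (1-p)*1.560123] = 3.501146
  V(1,1) = exp(-r*dt) * [p*1.560123 + (1-p)*0.000000] = 0.704802
  V(0,0) = exp(-r*dt) * [p*3.501146 + (1-p)*0.704802] = 1.961067

Answer: Price = V(0,0) = 1.9611


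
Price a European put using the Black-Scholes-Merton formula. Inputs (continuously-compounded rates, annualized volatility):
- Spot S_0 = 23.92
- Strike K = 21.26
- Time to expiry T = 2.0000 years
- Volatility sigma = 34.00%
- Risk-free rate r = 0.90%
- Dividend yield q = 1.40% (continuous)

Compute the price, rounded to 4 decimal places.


d1 = (ln(S/K) + (r - q + 0.5*sigma^2) * T) / (sigma * sqrt(T)) = 0.46479284
d2 = d1 - sigma * sqrt(T) = -0.01603977
exp(-rT) = 0.98216103; exp(-qT) = 0.97238837
P = K * exp(-rT) * N(-d2) - S_0 * exp(-qT) * N(-d1)
N(-d1) = 0.32103991; N(-d2) = 0.50639867
P = 21.2600 * 0.98216103 * 0.50639867 - 23.9200 * 0.97238837 * 0.32103991 = 3.1067

Answer: Price = 3.1067


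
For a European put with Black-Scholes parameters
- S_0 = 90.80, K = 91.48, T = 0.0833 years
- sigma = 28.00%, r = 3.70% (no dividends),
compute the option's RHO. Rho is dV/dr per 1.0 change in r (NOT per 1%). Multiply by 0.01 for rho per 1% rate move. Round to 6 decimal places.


Answer: Rho = -4.084673

Derivation:
d1 = -0.0137802746; d2 = -0.0945931449
phi(d1) = 0.3989044034; exp(-qT) = 1.0000000000; exp(-rT) = 0.9969226448
N(-d2) = 0.5376810025
Rho = -K*T*exp(-rT)*N(-d2) = -91.4800 * 0.0833 * 0.9969226448 * 0.5376810025 = -4.084673


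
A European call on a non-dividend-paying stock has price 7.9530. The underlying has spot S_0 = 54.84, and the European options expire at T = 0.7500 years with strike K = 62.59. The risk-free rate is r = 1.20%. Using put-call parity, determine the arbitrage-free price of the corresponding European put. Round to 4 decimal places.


Answer: Put price = 15.1422

Derivation:
Put-call parity: C - P = S_0 * exp(-qT) - K * exp(-rT).
S_0 * exp(-qT) = 54.8400 * 1.00000000 = 54.84000000
K * exp(-rT) = 62.5900 * 0.99104038 = 62.02921731
P = C - S*exp(-qT) + K*exp(-rT)
P = 7.9530 - 54.84000000 + 62.02921731 = 15.1422


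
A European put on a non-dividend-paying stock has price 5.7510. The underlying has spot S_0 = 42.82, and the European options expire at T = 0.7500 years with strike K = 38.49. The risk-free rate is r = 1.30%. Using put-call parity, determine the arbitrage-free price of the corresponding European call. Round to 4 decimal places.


Put-call parity: C - P = S_0 * exp(-qT) - K * exp(-rT).
S_0 * exp(-qT) = 42.8200 * 1.00000000 = 42.82000000
K * exp(-rT) = 38.4900 * 0.99029738 = 38.11654605
C = P + S*exp(-qT) - K*exp(-rT)
C = 5.7510 + 42.82000000 - 38.11654605 = 10.4545

Answer: Call price = 10.4545


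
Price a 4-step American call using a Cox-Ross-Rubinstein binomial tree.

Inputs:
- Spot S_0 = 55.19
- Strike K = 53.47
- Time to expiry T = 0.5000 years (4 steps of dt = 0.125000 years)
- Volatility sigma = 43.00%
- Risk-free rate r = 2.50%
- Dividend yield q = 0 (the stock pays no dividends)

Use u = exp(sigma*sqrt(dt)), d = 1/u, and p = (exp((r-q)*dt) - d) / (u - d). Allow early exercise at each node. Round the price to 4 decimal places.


dt = T/N = 0.125000
u = exp(sigma*sqrt(dt)) = 1.164193; d = 1/u = 0.858964
p = (exp((r-q)*dt) - d) / (u - d) = 0.472320
Discount per step: exp(-r*dt) = 0.996880
Stock lattice S(k, i) with i counting down-moves:
  k=0: S(0,0) = 55.1900
  k=1: S(1,0) = 64.2518; S(1,1) = 47.4062
  k=2: S(2,0) = 74.8015; S(2,1) = 55.1900; S(2,2) = 40.7203
  k=3: S(3,0) = 87.0833; S(3,1) = 64.2518; S(3,2) = 47.4062; S(3,3) = 34.9773
  k=4: S(4,0) = 101.3818; S(4,1) = 74.8015; S(4,2) = 55.1900; S(4,3) = 40.7203; S(4,4) = 30.0442
Terminal payoffs V(N, i) = max(S_T - K, 0):
  V(4,0) = 47.911802; V(4,1) = 21.331482; V(4,2) = 1.720000; V(4,3) = 0.000000; V(4,4) = 0.000000
Backward induction: V(k, i) = exp(-r*dt) * [p * V(k+1, i) + (1-p) * V(k+1, i+1)]; then take max(V_cont, immediate exercise) for American.
  V(3,0) = exp(-r*dt) * [p*47.911802 + (1-p)*21.331482] = 33.780178; exercise = 33.613345; V(3,0) = max -> 33.780178
  V(3,1) = exp(-r*dt) * [p*21.331482 + (1-p)*1.720000] = 10.948633; exercise = 10.781800; V(3,1) = max -> 10.948633
  V(3,2) = exp(-r*dt) * [p*1.720000 + (1-p)*0.000000] = 0.809856; exercise = 0.000000; V(3,2) = max -> 0.809856
  V(3,3) = exp(-r*dt) * [p*0.000000 + (1-p)*0.000000] = 0.000000; exercise = 0.000000; V(3,3) = max -> 0.000000
  V(2,0) = exp(-r*dt) * [p*33.780178 + (1-p)*10.948633] = 21.664627; exercise = 21.331482; V(2,0) = max -> 21.664627
  V(2,1) = exp(-r*dt) * [p*10.948633 + (1-p)*0.809856] = 5.581138; exercise = 1.720000; V(2,1) = max -> 5.581138
  V(2,2) = exp(-r*dt) * [p*0.809856 + (1-p)*0.000000] = 0.381318; exercise = 0.000000; V(2,2) = max -> 0.381318
  V(1,0) = exp(-r*dt) * [p*21.664627 + (1-p)*5.581138] = 13.136580; exercise = 10.781800; V(1,0) = max -> 13.136580
  V(1,1) = exp(-r*dt) * [p*5.581138 + (1-p)*0.381318] = 2.828446; exercise = 0.000000; V(1,1) = max -> 2.828446
  V(0,0) = exp(-r*dt) * [p*13.136580 + (1-p)*2.828446] = 7.673170; exercise = 1.720000; V(0,0) = max -> 7.673170

Answer: Price = V(0,0) = 7.6732


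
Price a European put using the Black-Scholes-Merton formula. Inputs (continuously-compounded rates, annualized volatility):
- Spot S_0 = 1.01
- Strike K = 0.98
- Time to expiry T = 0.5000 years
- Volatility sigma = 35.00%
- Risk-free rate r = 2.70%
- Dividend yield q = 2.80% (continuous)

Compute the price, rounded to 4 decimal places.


Answer: Price = 0.0828

Derivation:
d1 = (ln(S/K) + (r - q + 0.5*sigma^2) * T) / (sigma * sqrt(T)) = 0.24356005
d2 = d1 - sigma * sqrt(T) = -0.00392732
exp(-rT) = 0.98659072; exp(-qT) = 0.98609754
P = K * exp(-rT) * N(-d2) - S_0 * exp(-qT) * N(-d1)
N(-d1) = 0.40378578; N(-d2) = 0.50156677
P = 0.9800 * 0.98659072 * 0.50156677 - 1.0100 * 0.98609754 * 0.40378578 = 0.0828


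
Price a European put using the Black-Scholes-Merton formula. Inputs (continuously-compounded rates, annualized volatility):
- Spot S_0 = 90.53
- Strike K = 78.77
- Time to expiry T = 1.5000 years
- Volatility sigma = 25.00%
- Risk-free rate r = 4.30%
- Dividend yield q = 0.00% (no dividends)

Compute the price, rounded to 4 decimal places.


d1 = (ln(S/K) + (r - q + 0.5*sigma^2) * T) / (sigma * sqrt(T)) = 0.81820820
d2 = d1 - sigma * sqrt(T) = 0.51202198
exp(-rT) = 0.93753611; exp(-qT) = 1.00000000
P = K * exp(-rT) * N(-d2) - S_0 * exp(-qT) * N(-d1)
N(-d1) = 0.20661916; N(-d2) = 0.30431781
P = 78.7700 * 0.93753611 * 0.30431781 - 90.5300 * 1.00000000 * 0.20661916 = 3.7686

Answer: Price = 3.7686


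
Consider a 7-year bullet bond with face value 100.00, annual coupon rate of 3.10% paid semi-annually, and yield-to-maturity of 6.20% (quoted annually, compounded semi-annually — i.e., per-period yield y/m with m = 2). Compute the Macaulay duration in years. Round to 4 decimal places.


Answer: Macaulay duration = 6.2638 years

Derivation:
Coupon per period c = face * coupon_rate / m = 1.550000
Periods per year m = 2; per-period yield y/m = 0.031000
Number of cashflows N = 14
Cashflows (t years, CF_t, discount factor 1/(1+y/m)^(m*t), PV):
  t = 0.5000: CF_t = 1.550000, DF = 0.969932, PV = 1.503395
  t = 1.0000: CF_t = 1.550000, DF = 0.940768, PV = 1.458191
  t = 1.5000: CF_t = 1.550000, DF = 0.912481, PV = 1.414346
  t = 2.0000: CF_t = 1.550000, DF = 0.885045, PV = 1.371820
  t = 2.5000: CF_t = 1.550000, DF = 0.858434, PV = 1.330572
  t = 3.0000: CF_t = 1.550000, DF = 0.832622, PV = 1.290564
  t = 3.5000: CF_t = 1.550000, DF = 0.807587, PV = 1.251760
  t = 4.0000: CF_t = 1.550000, DF = 0.783305, PV = 1.214122
  t = 4.5000: CF_t = 1.550000, DF = 0.759752, PV = 1.177616
  t = 5.0000: CF_t = 1.550000, DF = 0.736908, PV = 1.142208
  t = 5.5000: CF_t = 1.550000, DF = 0.714751, PV = 1.107864
  t = 6.0000: CF_t = 1.550000, DF = 0.693260, PV = 1.074553
  t = 6.5000: CF_t = 1.550000, DF = 0.672415, PV = 1.042243
  t = 7.0000: CF_t = 101.550000, DF = 0.652197, PV = 66.230588
Price P = sum_t PV_t = 82.609842
Macaulay numerator sum_t t * PV_t:
  t * PV_t at t = 0.5000: 0.751697
  t * PV_t at t = 1.0000: 1.458191
  t * PV_t at t = 1.5000: 2.121519
  t * PV_t at t = 2.0000: 2.743639
  t * PV_t at t = 2.5000: 3.326430
  t * PV_t at t = 3.0000: 3.871693
  t * PV_t at t = 3.5000: 4.381160
  t * PV_t at t = 4.0000: 4.856489
  t * PV_t at t = 4.5000: 5.299272
  t * PV_t at t = 5.0000: 5.711038
  t * PV_t at t = 5.5000: 6.093251
  t * PV_t at t = 6.0000: 6.447316
  t * PV_t at t = 6.5000: 6.774580
  t * PV_t at t = 7.0000: 463.614119
Macaulay duration D = (sum_t t * PV_t) / P = 517.450395 / 82.609842 = 6.263786


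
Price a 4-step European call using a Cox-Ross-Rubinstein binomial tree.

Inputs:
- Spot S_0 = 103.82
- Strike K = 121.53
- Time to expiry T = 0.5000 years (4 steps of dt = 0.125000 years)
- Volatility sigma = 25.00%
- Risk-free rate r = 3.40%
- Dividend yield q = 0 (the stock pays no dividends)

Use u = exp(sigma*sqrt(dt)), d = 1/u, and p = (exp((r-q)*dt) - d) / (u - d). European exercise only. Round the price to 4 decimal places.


dt = T/N = 0.125000
u = exp(sigma*sqrt(dt)) = 1.092412; d = 1/u = 0.915405
p = (exp((r-q)*dt) - d) / (u - d) = 0.501979
Discount per step: exp(-r*dt) = 0.995759
Stock lattice S(k, i) with i counting down-moves:
  k=0: S(0,0) = 103.8200
  k=1: S(1,0) = 113.4142; S(1,1) = 95.0374
  k=2: S(2,0) = 123.8951; S(2,1) = 103.8200; S(2,2) = 86.9977
  k=3: S(3,0) = 135.3445; S(3,1) = 113.4142; S(3,2) = 95.0374; S(3,3) = 79.6382
  k=4: S(4,0) = 147.8520; S(4,1) = 123.8951; S(4,2) = 103.8200; S(4,3) = 86.9977; S(4,4) = 72.9012
Terminal payoffs V(N, i) = max(S_T - K, 0):
  V(4,0) = 26.322037; V(4,1) = 2.365111; V(4,2) = 0.000000; V(4,3) = 0.000000; V(4,4) = 0.000000
Backward induction: V(k, i) = exp(-r*dt) * [p * V(k+1, i) + (1-p) * V(k+1, i+1)].
  V(3,0) = exp(-r*dt) * [p*26.322037 + (1-p)*2.365111] = 14.329946
  V(3,1) = exp(-r*dt) * [p*2.365111 + (1-p)*0.000000] = 1.182200
  V(3,2) = exp(-r*dt) * [p*0.000000 + (1-p)*0.000000] = 0.000000
  V(3,3) = exp(-r*dt) * [p*0.000000 + (1-p)*0.000000] = 0.000000
  V(2,0) = exp(-r*dt) * [p*14.329946 + (1-p)*1.182200] = 7.749085
  V(2,1) = exp(-r*dt) * [p*1.182200 + (1-p)*0.000000] = 0.590923
  V(2,2) = exp(-r*dt) * [p*0.000000 + (1-p)*0.000000] = 0.000000
  V(1,0) = exp(-r*dt) * [p*7.749085 + (1-p)*0.590923] = 4.166423
  V(1,1) = exp(-r*dt) * [p*0.590923 + (1-p)*0.000000] = 0.295373
  V(0,0) = exp(-r*dt) * [p*4.166423 + (1-p)*0.295373] = 2.229064

Answer: Price = V(0,0) = 2.2291


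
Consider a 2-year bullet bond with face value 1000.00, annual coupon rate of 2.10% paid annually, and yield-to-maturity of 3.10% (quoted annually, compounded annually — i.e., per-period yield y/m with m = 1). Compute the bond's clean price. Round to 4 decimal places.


Coupon per period c = face * coupon_rate / m = 21.000000
Periods per year m = 1; per-period yield y/m = 0.031000
Number of cashflows N = 2
Cashflows (t years, CF_t, discount factor 1/(1+y/m)^(m*t), PV):
  t = 1.0000: CF_t = 21.000000, DF = 0.969932, PV = 20.368574
  t = 2.0000: CF_t = 1021.000000, DF = 0.940768, PV = 960.524422
Price P = sum_t PV_t = 980.892996

Answer: Price = 980.8930


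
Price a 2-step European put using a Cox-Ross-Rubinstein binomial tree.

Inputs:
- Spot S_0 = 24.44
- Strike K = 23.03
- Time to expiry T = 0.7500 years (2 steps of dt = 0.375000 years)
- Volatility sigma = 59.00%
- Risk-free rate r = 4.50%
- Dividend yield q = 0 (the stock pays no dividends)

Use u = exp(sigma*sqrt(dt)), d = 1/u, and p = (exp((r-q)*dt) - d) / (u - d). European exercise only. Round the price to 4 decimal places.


Answer: Price = V(0,0) = 3.4617

Derivation:
dt = T/N = 0.375000
u = exp(sigma*sqrt(dt)) = 1.435194; d = 1/u = 0.696770
p = (exp((r-q)*dt) - d) / (u - d) = 0.433692
Discount per step: exp(-r*dt) = 0.983267
Stock lattice S(k, i) with i counting down-moves:
  k=0: S(0,0) = 24.4400
  k=1: S(1,0) = 35.0761; S(1,1) = 17.0291
  k=2: S(2,0) = 50.3410; S(2,1) = 24.4400; S(2,2) = 11.8653
Terminal payoffs V(N, i) = max(K - S_T, 0):
  V(2,0) = 0.000000; V(2,1) = 0.000000; V(2,2) = 11.164659
Backward induction: V(k, i) = exp(-r*dt) * [p * V(k+1, i) + (1-p) * V(k+1, i+1)].
  V(1,0) = exp(-r*dt) * [p*0.000000 + (1-p)*0.000000] = 0.000000
  V(1,1) = exp(-r*dt) * [p*0.000000 + (1-p)*11.164659] = 6.216840
  V(0,0) = exp(-r*dt) * [p*0.000000 + (1-p)*6.216840] = 3.461736


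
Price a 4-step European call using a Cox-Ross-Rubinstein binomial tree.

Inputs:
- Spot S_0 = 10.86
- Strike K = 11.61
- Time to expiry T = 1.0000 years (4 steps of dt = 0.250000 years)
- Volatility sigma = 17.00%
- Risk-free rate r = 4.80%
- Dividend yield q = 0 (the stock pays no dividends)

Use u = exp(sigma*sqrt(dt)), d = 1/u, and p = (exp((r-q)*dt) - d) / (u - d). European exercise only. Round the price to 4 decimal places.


dt = T/N = 0.250000
u = exp(sigma*sqrt(dt)) = 1.088717; d = 1/u = 0.918512
p = (exp((r-q)*dt) - d) / (u - d) = 0.549691
Discount per step: exp(-r*dt) = 0.988072
Stock lattice S(k, i) with i counting down-moves:
  k=0: S(0,0) = 10.8600
  k=1: S(1,0) = 11.8235; S(1,1) = 9.9750
  k=2: S(2,0) = 12.8724; S(2,1) = 10.8600; S(2,2) = 9.1622
  k=3: S(3,0) = 14.0144; S(3,1) = 11.8235; S(3,2) = 9.9750; S(3,3) = 8.4156
  k=4: S(4,0) = 15.2577; S(4,1) = 12.8724; S(4,2) = 10.8600; S(4,3) = 9.1622; S(4,4) = 7.7298
Terminal payoffs V(N, i) = max(S_T - K, 0):
  V(4,0) = 3.647731; V(4,1) = 1.262411; V(4,2) = 0.000000; V(4,3) = 0.000000; V(4,4) = 0.000000
Backward induction: V(k, i) = exp(-r*dt) * [p * V(k+1, i) + (1-p) * V(k+1, i+1)].
  V(3,0) = exp(-r*dt) * [p*3.647731 + (1-p)*1.262411] = 2.542901
  V(3,1) = exp(-r*dt) * [p*1.262411 + (1-p)*0.000000] = 0.685658
  V(3,2) = exp(-r*dt) * [p*0.000000 + (1-p)*0.000000] = 0.000000
  V(3,3) = exp(-r*dt) * [p*0.000000 + (1-p)*0.000000] = 0.000000
  V(2,0) = exp(-r*dt) * [p*2.542901 + (1-p)*0.685658] = 1.686211
  V(2,1) = exp(-r*dt) * [p*0.685658 + (1-p)*0.000000] = 0.372404
  V(2,2) = exp(-r*dt) * [p*0.000000 + (1-p)*0.000000] = 0.000000
  V(1,0) = exp(-r*dt) * [p*1.686211 + (1-p)*0.372404] = 1.081535
  V(1,1) = exp(-r*dt) * [p*0.372404 + (1-p)*0.000000] = 0.202265
  V(0,0) = exp(-r*dt) * [p*1.081535 + (1-p)*0.202265] = 0.677414

Answer: Price = V(0,0) = 0.6774


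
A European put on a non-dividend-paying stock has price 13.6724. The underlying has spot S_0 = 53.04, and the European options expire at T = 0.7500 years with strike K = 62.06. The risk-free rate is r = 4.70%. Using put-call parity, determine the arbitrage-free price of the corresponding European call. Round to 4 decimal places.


Answer: Call price = 6.8019

Derivation:
Put-call parity: C - P = S_0 * exp(-qT) - K * exp(-rT).
S_0 * exp(-qT) = 53.0400 * 1.00000000 = 53.04000000
K * exp(-rT) = 62.0600 * 0.96536405 = 59.91049264
C = P + S*exp(-qT) - K*exp(-rT)
C = 13.6724 + 53.04000000 - 59.91049264 = 6.8019


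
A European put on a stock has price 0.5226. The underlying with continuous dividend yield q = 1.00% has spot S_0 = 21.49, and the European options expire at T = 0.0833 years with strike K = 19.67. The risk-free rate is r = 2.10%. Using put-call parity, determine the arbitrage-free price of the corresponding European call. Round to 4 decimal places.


Answer: Call price = 2.3591

Derivation:
Put-call parity: C - P = S_0 * exp(-qT) - K * exp(-rT).
S_0 * exp(-qT) = 21.4900 * 0.99916735 = 21.47210628
K * exp(-rT) = 19.6700 * 0.99825223 = 19.63562135
C = P + S*exp(-qT) - K*exp(-rT)
C = 0.5226 + 21.47210628 - 19.63562135 = 2.3591


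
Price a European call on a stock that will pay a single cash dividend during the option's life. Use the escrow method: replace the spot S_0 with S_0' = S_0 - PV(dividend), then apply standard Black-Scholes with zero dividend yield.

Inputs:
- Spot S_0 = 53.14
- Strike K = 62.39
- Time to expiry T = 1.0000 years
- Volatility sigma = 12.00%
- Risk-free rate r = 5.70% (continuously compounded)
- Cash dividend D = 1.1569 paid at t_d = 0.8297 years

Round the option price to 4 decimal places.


PV(D) = D * exp(-r * t_d) = 1.1569 * 0.95380799 = 1.10346046
S_0' = S_0 - PV(D) = 53.1400 - 1.10346046 = 52.03653954
d1 = (ln(S_0'/K) + (r + sigma^2/2)*T) / (sigma*sqrt(T)) = -0.97715709
d2 = d1 - sigma*sqrt(T) = -1.09715709
exp(-rT) = 0.94459407
N(d1) = 0.16424569; N(d2) = 0.13628636
C = S_0' * N(d1) - K * exp(-rT) * N(d2) = 52.03653954 * 0.16424569 - 62.3900 * 0.94459407 * 0.13628636 = 0.5150

Answer: Price = 0.5150


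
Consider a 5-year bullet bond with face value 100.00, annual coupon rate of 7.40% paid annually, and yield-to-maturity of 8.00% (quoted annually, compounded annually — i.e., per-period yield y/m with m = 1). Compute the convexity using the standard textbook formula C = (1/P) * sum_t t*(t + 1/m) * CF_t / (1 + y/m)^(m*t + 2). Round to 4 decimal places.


Coupon per period c = face * coupon_rate / m = 7.400000
Periods per year m = 1; per-period yield y/m = 0.080000
Number of cashflows N = 5
Cashflows (t years, CF_t, discount factor 1/(1+y/m)^(m*t), PV):
  t = 1.0000: CF_t = 7.400000, DF = 0.925926, PV = 6.851852
  t = 2.0000: CF_t = 7.400000, DF = 0.857339, PV = 6.344307
  t = 3.0000: CF_t = 7.400000, DF = 0.793832, PV = 5.874359
  t = 4.0000: CF_t = 7.400000, DF = 0.735030, PV = 5.439221
  t = 5.0000: CF_t = 107.400000, DF = 0.680583, PV = 73.094635
Price P = sum_t PV_t = 97.604374
Convexity numerator sum_t t*(t + 1/m) * CF_t / (1+y/m)^(m*t + 2):
  t = 1.0000: term = 11.748717
  t = 2.0000: term = 32.635325
  t = 3.0000: term = 60.435788
  t = 4.0000: term = 93.265105
  t = 5.0000: term = 1880.006054
Convexity = (1/P) * sum = 2078.090989 / 97.604374 = 21.290962

Answer: Convexity = 21.2910


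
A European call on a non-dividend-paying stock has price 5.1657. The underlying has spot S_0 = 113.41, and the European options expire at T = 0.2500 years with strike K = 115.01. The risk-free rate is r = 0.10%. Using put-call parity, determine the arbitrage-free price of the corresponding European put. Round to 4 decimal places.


Answer: Put price = 6.7370

Derivation:
Put-call parity: C - P = S_0 * exp(-qT) - K * exp(-rT).
S_0 * exp(-qT) = 113.4100 * 1.00000000 = 113.41000000
K * exp(-rT) = 115.0100 * 0.99975003 = 114.98125109
P = C - S*exp(-qT) + K*exp(-rT)
P = 5.1657 - 113.41000000 + 114.98125109 = 6.7370


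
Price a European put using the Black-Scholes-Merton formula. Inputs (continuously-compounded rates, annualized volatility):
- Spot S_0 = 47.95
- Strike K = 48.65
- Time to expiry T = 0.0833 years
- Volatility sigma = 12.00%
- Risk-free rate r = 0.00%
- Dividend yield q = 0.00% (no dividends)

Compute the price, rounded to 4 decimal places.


Answer: Price = 1.0749

Derivation:
d1 = (ln(S/K) + (r - q + 0.5*sigma^2) * T) / (sigma * sqrt(T)) = -0.40114374
d2 = d1 - sigma * sqrt(T) = -0.43577783
exp(-rT) = 1.00000000; exp(-qT) = 1.00000000
P = K * exp(-rT) * N(-d2) - S_0 * exp(-qT) * N(-d1)
N(-d1) = 0.65584285; N(-d2) = 0.66850103
P = 48.6500 * 1.00000000 * 0.66850103 - 47.9500 * 1.00000000 * 0.65584285 = 1.0749


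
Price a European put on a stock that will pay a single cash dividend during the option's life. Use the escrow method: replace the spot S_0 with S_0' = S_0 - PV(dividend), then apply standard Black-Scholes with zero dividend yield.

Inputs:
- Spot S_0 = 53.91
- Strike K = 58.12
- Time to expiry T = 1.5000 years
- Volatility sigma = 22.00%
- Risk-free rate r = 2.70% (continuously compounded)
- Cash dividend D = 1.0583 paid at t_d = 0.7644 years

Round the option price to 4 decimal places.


Answer: Price = 7.4101

Derivation:
PV(D) = D * exp(-r * t_d) = 1.0583 * 0.97957272 = 1.03668181
S_0' = S_0 - PV(D) = 53.9100 - 1.03668181 = 52.87331819
d1 = (ln(S_0'/K) + (r + sigma^2/2)*T) / (sigma*sqrt(T)) = -0.06610285
d2 = d1 - sigma*sqrt(T) = -0.33554673
exp(-rT) = 0.96030916
N(-d1) = 0.52635203; N(-d2) = 0.63139365
P = K * exp(-rT) * N(-d2) - S_0' * N(-d1) = 58.1200 * 0.96030916 * 0.63139365 - 52.87331819 * 0.52635203 = 7.4101


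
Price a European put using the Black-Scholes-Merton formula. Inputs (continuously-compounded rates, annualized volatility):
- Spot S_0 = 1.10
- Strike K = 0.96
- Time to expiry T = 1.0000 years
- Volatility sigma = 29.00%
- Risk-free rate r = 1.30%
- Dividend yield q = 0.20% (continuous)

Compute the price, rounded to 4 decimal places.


Answer: Price = 0.0575

Derivation:
d1 = (ln(S/K) + (r - q + 0.5*sigma^2) * T) / (sigma * sqrt(T)) = 0.65235233
d2 = d1 - sigma * sqrt(T) = 0.36235233
exp(-rT) = 0.98708414; exp(-qT) = 0.99800200
P = K * exp(-rT) * N(-d2) - S_0 * exp(-qT) * N(-d1)
N(-d1) = 0.25708696; N(-d2) = 0.35854438
P = 0.9600 * 0.98708414 * 0.35854438 - 1.1000 * 0.99800200 * 0.25708696 = 0.0575


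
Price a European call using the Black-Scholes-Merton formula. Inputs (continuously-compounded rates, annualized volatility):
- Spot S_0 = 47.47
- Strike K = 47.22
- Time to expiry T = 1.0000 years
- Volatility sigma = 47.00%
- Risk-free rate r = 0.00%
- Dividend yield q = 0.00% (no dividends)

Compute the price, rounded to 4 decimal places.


d1 = (ln(S/K) + (r - q + 0.5*sigma^2) * T) / (sigma * sqrt(T)) = 0.24623490
d2 = d1 - sigma * sqrt(T) = -0.22376510
exp(-rT) = 1.00000000; exp(-qT) = 1.00000000
C = S_0 * exp(-qT) * N(d1) - K * exp(-rT) * N(d2)
N(d1) = 0.59724980; N(d2) = 0.41147004
C = 47.4700 * 1.00000000 * 0.59724980 - 47.2200 * 1.00000000 * 0.41147004 = 8.9218

Answer: Price = 8.9218


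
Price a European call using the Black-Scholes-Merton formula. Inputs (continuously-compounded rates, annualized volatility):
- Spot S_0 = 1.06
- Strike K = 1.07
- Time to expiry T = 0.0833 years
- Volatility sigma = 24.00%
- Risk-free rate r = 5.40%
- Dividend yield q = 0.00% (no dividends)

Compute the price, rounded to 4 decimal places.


d1 = (ln(S/K) + (r - q + 0.5*sigma^2) * T) / (sigma * sqrt(T)) = -0.03598334
d2 = d1 - sigma * sqrt(T) = -0.10525152
exp(-rT) = 0.99551190; exp(-qT) = 1.00000000
C = S_0 * exp(-qT) * N(d1) - K * exp(-rT) * N(d2)
N(d1) = 0.48564782; N(d2) = 0.45808812
C = 1.0600 * 1.00000000 * 0.48564782 - 1.0700 * 0.99551190 * 0.45808812 = 0.0268

Answer: Price = 0.0268


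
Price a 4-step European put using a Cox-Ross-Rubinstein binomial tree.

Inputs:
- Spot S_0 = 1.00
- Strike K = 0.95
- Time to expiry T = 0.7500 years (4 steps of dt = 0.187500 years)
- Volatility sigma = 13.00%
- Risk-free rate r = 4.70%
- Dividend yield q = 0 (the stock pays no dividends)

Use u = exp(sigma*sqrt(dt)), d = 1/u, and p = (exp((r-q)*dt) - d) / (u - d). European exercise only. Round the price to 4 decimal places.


dt = T/N = 0.187500
u = exp(sigma*sqrt(dt)) = 1.057906; d = 1/u = 0.945263
p = (exp((r-q)*dt) - d) / (u - d) = 0.564511
Discount per step: exp(-r*dt) = 0.991226
Stock lattice S(k, i) with i counting down-moves:
  k=0: S(0,0) = 1.0000
  k=1: S(1,0) = 1.0579; S(1,1) = 0.9453
  k=2: S(2,0) = 1.1192; S(2,1) = 1.0000; S(2,2) = 0.8935
  k=3: S(3,0) = 1.1840; S(3,1) = 1.0579; S(3,2) = 0.9453; S(3,3) = 0.8446
  k=4: S(4,0) = 1.2525; S(4,1) = 1.1192; S(4,2) = 1.0000; S(4,3) = 0.8935; S(4,4) = 0.7984
Terminal payoffs V(N, i) = max(K - S_T, 0):
  V(4,0) = 0.000000; V(4,1) = 0.000000; V(4,2) = 0.000000; V(4,3) = 0.056477; V(4,4) = 0.151617
Backward induction: V(k, i) = exp(-r*dt) * [p * V(k+1, i) + (1-p) * V(k+1, i+1)].
  V(3,0) = exp(-r*dt) * [p*0.000000 + (1-p)*0.000000] = 0.000000
  V(3,1) = exp(-r*dt) * [p*0.000000 + (1-p)*0.000000] = 0.000000
  V(3,2) = exp(-r*dt) * [p*0.000000 + (1-p)*0.056477] = 0.024379
  V(3,3) = exp(-r*dt) * [p*0.056477 + (1-p)*0.151617] = 0.097050
  V(2,0) = exp(-r*dt) * [p*0.000000 + (1-p)*0.000000] = 0.000000
  V(2,1) = exp(-r*dt) * [p*0.000000 + (1-p)*0.024379] = 0.010524
  V(2,2) = exp(-r*dt) * [p*0.024379 + (1-p)*0.097050] = 0.055535
  V(1,0) = exp(-r*dt) * [p*0.000000 + (1-p)*0.010524] = 0.004543
  V(1,1) = exp(-r*dt) * [p*0.010524 + (1-p)*0.055535] = 0.029862
  V(0,0) = exp(-r*dt) * [p*0.004543 + (1-p)*0.029862] = 0.015432

Answer: Price = V(0,0) = 0.0154
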